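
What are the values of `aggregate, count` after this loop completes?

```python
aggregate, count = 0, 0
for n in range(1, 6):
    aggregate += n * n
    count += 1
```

Sum of squares and count
`aggregate, count` takes the values: (0, 0) → (1, 0) → (1, 1) → (5, 1) → (5, 2) → (14, 2) → (14, 3) → (30, 3) → (30, 4) → (55, 4) → (55, 5)

Answer: 55, 5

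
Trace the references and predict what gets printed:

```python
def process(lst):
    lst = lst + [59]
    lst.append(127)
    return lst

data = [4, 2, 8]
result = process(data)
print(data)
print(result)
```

Key concept: rebinding parameter vs mutation.
Step by step:
`data = [4, 2, 8]` → data = [4, 2, 8]
`result = process(data)` → result = [4, 2, 8, 59, 127]
`print(data)` → prints [4, 2, 8]
`print(result)` → prints [4, 2, 8, 59, 127]

Answer:
[4, 2, 8]
[4, 2, 8, 59, 127]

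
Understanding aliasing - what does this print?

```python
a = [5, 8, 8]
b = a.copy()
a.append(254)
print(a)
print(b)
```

Key concept: list.copy() creates independent copy.
Step by step:
`a = [5, 8, 8]` → a = [5, 8, 8]
`b = a.copy()` → b = [5, 8, 8]
`a.append(254)` → a = [5, 8, 8, 254]
`print(a)` → prints [5, 8, 8, 254]
`print(b)` → prints [5, 8, 8]

Answer:
[5, 8, 8, 254]
[5, 8, 8]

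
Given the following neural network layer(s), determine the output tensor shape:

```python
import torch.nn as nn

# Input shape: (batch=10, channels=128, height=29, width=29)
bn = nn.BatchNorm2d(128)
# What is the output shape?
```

Input: (10, 128, 29, 29) -> Output: (10, 128, 29, 29)

Answer: (10, 128, 29, 29)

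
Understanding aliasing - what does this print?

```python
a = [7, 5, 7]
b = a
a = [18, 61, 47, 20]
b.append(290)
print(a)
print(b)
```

Key concept: rebinding vs mutation: a is rebound to a new list, b still points at the original.
Step by step:
`a = [7, 5, 7]` → a = [7, 5, 7]
`b = a` → b = [7, 5, 7] (same object as a)
`a = [18, 61, 47, 20]` → a = [18, 61, 47, 20]
`b.append(290)` → b = [7, 5, 7, 290]
`print(a)` → prints [18, 61, 47, 20]
`print(b)` → prints [7, 5, 7, 290]

Answer:
[18, 61, 47, 20]
[7, 5, 7, 290]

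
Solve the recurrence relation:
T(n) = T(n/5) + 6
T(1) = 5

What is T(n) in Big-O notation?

Each step divides n by 5 and adds 6. After log_5(n) steps we reach T(1)=5. So T(n) = 6·log_5(n) + 5 = O(log n).

Answer: O(log n)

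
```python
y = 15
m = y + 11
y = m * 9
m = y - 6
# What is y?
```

Trace:
`y = 15` → y = 15
`m = y + 11` → m = 26
`y = m * 9` → y = 234
`m = y - 6` → m = 228
So y = 234

Answer: 234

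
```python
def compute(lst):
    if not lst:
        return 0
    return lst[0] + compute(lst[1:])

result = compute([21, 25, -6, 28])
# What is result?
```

21 + 25 + (-6) + 28 + 0 = 68

Answer: 68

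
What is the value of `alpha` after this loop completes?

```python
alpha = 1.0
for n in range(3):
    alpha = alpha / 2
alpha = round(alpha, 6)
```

Halving LR 3 times: 1 / 2^3
`alpha` takes the values: 1.0 → 0.5 → 0.25 → 0.125

Answer: 0.125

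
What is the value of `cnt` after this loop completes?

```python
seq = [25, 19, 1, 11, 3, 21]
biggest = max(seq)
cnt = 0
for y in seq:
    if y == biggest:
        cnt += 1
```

Count of max value 25 in [25, 19, 1, 11, 3, 21]
`cnt` takes the values: 0 → 1

Answer: 1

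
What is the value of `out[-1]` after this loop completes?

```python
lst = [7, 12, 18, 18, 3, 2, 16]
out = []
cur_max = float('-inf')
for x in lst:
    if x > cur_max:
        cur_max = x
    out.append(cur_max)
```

Running max ends at 18
`out` takes the values: [] → [7] → [7, 12] → [7, 12, 18] → [7, 12, 18, 18] → [7, 12, 18, 18, 18] → [7, 12, 18, 18, 18, 18] → [7, 12, 18, 18, 18, 18, 18]
So `out[-1]` = 18

Answer: 18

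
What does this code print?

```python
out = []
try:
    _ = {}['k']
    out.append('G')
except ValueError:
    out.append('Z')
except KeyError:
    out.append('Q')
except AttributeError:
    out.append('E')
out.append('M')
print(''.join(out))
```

Execution trace: 'Q' (except KeyError) → 'M' (after the try/except). Output: QM

Answer: QM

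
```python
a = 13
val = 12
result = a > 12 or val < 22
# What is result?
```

Trace:
`a = 13` → a = 13
`val = 12` → val = 12
`result = a > 12 or val < 22` → result = True
So result = True

Answer: True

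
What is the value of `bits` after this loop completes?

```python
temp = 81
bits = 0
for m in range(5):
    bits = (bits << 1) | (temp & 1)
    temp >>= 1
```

Reverse lowest 5 bits of 81
`bits` takes the values: 0 → 1 → 2 → 4 → 8 → 17

Answer: 17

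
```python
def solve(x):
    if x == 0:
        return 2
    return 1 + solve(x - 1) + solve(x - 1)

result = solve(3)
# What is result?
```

solve(x) = 1 + 2·solve(x-1), solve(0)=2. Closed form: (2+1)·2^3 - 1 = 23.

Answer: 23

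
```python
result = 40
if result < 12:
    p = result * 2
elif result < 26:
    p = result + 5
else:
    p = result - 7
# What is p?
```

Trace:
`result = 40` → result = 40
`if result < 12: ...` → result < 12 is False, result < 26 is False, take else branch → p = 33
So p = 33

Answer: 33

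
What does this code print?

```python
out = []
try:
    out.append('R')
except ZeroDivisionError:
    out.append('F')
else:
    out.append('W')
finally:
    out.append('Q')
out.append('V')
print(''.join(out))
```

Execution trace: 'R' (try body, no exception) → 'W' (else) → 'Q' (finally) → 'V' (after the try/except). Output: RWQV

Answer: RWQV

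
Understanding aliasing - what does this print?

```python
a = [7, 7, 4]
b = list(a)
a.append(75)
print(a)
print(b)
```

Key concept: list() constructor creates copy.
Step by step:
`a = [7, 7, 4]` → a = [7, 7, 4]
`b = list(a)` → b = [7, 7, 4]
`a.append(75)` → a = [7, 7, 4, 75]
`print(a)` → prints [7, 7, 4, 75]
`print(b)` → prints [7, 7, 4]

Answer:
[7, 7, 4, 75]
[7, 7, 4]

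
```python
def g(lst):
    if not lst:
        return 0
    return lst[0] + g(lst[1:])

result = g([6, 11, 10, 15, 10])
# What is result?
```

6 + 11 + 10 + 15 + 10 + 0 = 52

Answer: 52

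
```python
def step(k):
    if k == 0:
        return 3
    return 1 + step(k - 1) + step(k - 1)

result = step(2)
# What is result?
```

step(k) = 1 + 2·step(k-1), step(0)=3. Closed form: (3+1)·2^2 - 1 = 15.

Answer: 15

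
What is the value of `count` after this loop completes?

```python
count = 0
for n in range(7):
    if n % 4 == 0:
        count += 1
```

Count numbers divisible by 4 in range(7)
`count` takes the values: 0 → 1 → 2

Answer: 2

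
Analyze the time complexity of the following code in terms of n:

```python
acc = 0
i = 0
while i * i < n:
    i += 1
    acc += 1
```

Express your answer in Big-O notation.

Each loop level contributes: √n. Multiplying the contributions gives O(√n).

Answer: O(√n)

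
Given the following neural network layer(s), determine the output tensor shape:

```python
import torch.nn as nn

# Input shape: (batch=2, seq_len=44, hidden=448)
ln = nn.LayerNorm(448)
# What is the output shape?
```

Input: (2, 44, 448) -> Output: (2, 44, 448)

Answer: (2, 44, 448)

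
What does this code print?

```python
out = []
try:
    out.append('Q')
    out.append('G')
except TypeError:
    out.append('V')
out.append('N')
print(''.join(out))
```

Execution trace: 'Q' (try body) → 'G' (try body, no exception) → 'N' (after the try/except). Output: QGN

Answer: QGN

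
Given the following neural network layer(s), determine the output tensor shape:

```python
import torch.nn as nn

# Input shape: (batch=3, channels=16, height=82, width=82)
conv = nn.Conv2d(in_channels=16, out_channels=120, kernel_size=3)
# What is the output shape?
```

Input: (3, 16, 82, 82) -> Output: (3, 120, 80, 80)

Answer: (3, 120, 80, 80)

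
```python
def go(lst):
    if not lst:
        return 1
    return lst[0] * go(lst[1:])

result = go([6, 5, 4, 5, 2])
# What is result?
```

Product over [6, 5, 4, 5, 2] = 6 * 5 * 4 * 5 * 2 = 1200

Answer: 1200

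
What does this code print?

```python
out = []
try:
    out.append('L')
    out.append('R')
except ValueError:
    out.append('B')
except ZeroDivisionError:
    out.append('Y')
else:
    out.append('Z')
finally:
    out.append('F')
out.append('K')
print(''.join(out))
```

Execution trace: 'L' (try body) → 'R' (try body, no exception) → 'Z' (else) → 'F' (finally) → 'K' (after the try/except). Output: LRZFK

Answer: LRZFK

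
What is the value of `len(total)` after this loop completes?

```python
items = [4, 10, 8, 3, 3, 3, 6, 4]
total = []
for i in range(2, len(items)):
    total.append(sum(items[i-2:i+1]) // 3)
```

Number of 3-element averages
`total` takes the values: [] → [7] → [7, 7] → [7, 7, 4] → [7, 7, 4, 3] → [7, 7, 4, 3, 4] → [7, 7, 4, 3, 4, 4]
So `len(total)` = 6

Answer: 6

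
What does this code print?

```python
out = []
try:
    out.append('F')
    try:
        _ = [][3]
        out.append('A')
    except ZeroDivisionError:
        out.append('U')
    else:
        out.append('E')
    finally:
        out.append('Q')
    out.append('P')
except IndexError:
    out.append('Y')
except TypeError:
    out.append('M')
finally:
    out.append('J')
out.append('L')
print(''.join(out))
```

Execution trace: 'F' (try body) → 'Q' (inner finally) → 'Y' (except IndexError) → 'J' (finally) → 'L' (after the try/except). Output: FQYJL

Answer: FQYJL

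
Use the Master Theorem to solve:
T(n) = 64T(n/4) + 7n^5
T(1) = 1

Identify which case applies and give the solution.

a=64, b=4, f(n)=7n^5. log_4(64) = 3. Since c=5 > 3 and the regularity condition holds (64(n/4)^5 = (64/4^5)n^5 with 64/4^5 < 1), Case 3 applies: T(n) = Θ(f(n)) = O(n^5).

Answer: O(n^5) - Case 3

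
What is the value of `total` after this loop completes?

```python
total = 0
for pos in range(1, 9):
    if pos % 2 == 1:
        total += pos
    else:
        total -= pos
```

Add odd, subtract even
`total` takes the values: 0 → 1 → -1 → 2 → -2 → 3 → -3 → 4 → -4

Answer: -4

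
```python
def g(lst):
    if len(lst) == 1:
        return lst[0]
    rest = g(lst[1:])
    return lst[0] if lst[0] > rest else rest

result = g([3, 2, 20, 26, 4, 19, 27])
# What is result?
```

Recursive max over [3, 2, 20, 26, 4, 19, 27] = 27

Answer: 27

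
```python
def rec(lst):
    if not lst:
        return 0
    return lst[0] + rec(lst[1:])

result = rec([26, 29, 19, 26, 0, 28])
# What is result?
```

26 + 29 + 19 + 26 + 0 + 28 + 0 = 128

Answer: 128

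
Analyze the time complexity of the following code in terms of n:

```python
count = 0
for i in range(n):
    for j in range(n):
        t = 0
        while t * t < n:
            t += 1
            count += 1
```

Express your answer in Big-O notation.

Each loop level contributes: n × n × √n. Multiplying the contributions gives O(n^2√n).

Answer: O(n^2√n)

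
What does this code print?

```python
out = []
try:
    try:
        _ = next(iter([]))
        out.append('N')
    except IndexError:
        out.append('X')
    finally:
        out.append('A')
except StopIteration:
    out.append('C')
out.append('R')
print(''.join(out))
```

Execution trace: 'A' (inner finally) → 'C' (outer except StopIteration) → 'R' (after the try/except). Output: ACR

Answer: ACR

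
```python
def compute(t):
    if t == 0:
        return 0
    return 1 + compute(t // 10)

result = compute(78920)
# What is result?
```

Count of digits of 78920: 5

Answer: 5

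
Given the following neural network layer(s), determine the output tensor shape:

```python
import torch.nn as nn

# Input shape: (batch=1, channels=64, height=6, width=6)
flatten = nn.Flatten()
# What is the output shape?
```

Input: (1, 64, 6, 6) -> Output: (1, 2304)

Answer: (1, 2304)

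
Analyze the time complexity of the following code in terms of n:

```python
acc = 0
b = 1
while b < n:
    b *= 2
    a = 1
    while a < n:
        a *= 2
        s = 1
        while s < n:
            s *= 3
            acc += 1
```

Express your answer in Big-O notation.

Each loop level contributes: log n × log n × log n. Multiplying the contributions gives O(log^3 n).

Answer: O(log^3 n)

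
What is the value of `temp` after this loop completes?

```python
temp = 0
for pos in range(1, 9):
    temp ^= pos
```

XOR of 1 to 8
`temp` takes the values: 0 → 1 → 3 → 0 → 4 → 1 → 7 → 0 → 8

Answer: 8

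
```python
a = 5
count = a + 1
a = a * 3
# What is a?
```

Trace:
`a = 5` → a = 5
`count = a + 1` → count = 6
`a = a * 3` → a = 15
So a = 15

Answer: 15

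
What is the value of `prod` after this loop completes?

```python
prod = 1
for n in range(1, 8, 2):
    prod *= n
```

Product of 1, 3, 5, ... up to 7
`prod` takes the values: 1 → 3 → 15 → 105

Answer: 105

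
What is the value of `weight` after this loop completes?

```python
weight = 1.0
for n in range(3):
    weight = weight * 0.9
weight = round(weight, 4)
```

Exponential decay: 1.0 * 0.9^3
`weight` takes the values: 1.0 → 0.9 → 0.81 → 0.729

Answer: 0.729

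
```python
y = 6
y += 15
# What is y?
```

Trace:
`y = 6` → y = 6
`y += 15` → y = 21
So y = 21

Answer: 21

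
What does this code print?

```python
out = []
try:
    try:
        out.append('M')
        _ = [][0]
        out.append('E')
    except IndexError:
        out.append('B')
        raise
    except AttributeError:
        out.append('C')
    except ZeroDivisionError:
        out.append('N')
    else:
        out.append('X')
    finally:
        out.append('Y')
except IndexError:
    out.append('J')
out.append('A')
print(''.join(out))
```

Execution trace: 'M' (try body) → 'B' (except IndexError) → 'Y' (finally) → 'J' (outer except IndexError) → 'A' (after the try/except). Output: MBYJA

Answer: MBYJA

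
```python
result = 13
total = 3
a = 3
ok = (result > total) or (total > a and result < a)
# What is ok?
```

Trace:
`result = 13` → result = 13
`total = 3` → total = 3
`a = 3` → a = 3
`ok = (result > total) or (total > a and result < a)` → ok = True
So ok = True

Answer: True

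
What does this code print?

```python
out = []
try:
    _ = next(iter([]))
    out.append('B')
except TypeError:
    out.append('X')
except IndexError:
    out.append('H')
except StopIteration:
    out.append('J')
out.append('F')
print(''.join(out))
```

Execution trace: 'J' (except StopIteration) → 'F' (after the try/except). Output: JF

Answer: JF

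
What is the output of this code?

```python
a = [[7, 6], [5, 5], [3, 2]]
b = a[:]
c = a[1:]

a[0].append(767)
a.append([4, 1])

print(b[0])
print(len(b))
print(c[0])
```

Key concept: slice with nested mutation.
Step by step:
`a = [[7, 6], [5, 5], [3, 2]]` → a = [[7, 6], [5, 5], [3, 2]]
`b = a[:]` → b = [[7, 6], [5, 5], [3, 2]]
`c = a[1:]` → c = [[5, 5], [3, 2]]
`a[0].append(767)` → a = [[7, 6, 767], [5, 5], [3, 2]]; b = [[7, 6, 767], [5, 5], [3, 2]]
`a.append([4, 1])` → a = [[7, 6, 767], [5, 5], [3, 2], [4, 1]]
`print(b[0])` → prints [7, 6, 767]
`print(len(b))` → prints 3
`print(c[0])` → prints [5, 5]

Answer:
[7, 6, 767]
3
[5, 5]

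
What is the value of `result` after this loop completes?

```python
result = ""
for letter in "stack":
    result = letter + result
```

Reverse 'stack'
`result` takes the values: "" → "s" → "ts" → "ats" → "cats" → "kcats"

Answer: "kcats"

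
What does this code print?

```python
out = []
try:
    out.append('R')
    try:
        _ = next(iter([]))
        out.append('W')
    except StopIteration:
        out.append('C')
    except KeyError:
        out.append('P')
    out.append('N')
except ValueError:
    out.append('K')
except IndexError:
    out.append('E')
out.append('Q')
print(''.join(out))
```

Execution trace: 'R' (try body) → 'C' (inner except StopIteration) → 'N' (try body, no exception) → 'Q' (after the try/except). Output: RCNQ

Answer: RCNQ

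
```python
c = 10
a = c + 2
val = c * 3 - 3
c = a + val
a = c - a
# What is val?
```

Trace:
`c = 10` → c = 10
`a = c + 2` → a = 12
`val = c * 3 - 3` → val = 27
`c = a + val` → c = 39
`a = c - a` → a = 27
So val = 27

Answer: 27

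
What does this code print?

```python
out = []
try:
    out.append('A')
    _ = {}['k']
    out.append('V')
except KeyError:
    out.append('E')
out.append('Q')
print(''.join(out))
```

Execution trace: 'A' (try body) → 'E' (except KeyError) → 'Q' (after the try/except). Output: AEQ

Answer: AEQ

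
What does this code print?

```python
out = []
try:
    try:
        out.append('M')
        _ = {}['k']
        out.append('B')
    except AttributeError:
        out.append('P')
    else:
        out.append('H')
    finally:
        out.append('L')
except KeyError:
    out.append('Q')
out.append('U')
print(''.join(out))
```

Execution trace: 'M' (inner try body) → 'L' (inner finally) → 'Q' (outer except KeyError) → 'U' (after the try/except). Output: MLQU

Answer: MLQU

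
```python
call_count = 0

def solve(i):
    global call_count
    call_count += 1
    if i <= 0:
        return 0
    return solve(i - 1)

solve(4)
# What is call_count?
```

Linear recursion stepping by 1: 5 calls from i=4 down to ≤0.

Answer: 5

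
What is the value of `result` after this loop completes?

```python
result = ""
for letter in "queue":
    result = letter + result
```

Reverse 'queue'
`result` takes the values: "" → "q" → "uq" → "euq" → "ueuq" → "eueuq"

Answer: "eueuq"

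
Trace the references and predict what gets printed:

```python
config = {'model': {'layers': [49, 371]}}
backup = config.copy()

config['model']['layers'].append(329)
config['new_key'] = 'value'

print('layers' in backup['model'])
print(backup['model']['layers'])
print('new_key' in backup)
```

Key concept: shallow copy gotcha with nested dict.
Step by step:
`config = {'model': {'layers': [49, 371]}}` → config = {'model': {'layers': [49, 371]}}
`backup = config.copy()` → backup = {'model': {'layers': [49, 371]}}
`config['model']['layers'].append(329)` → config = {'model': {'layers': [49, 371, 329]}}; backup = {'model': {'layers': [49, 371, 329]}}
`config['new_key'] = 'value'` → config = {'model': {'layers': [49, 371, 329]}, 'new_key': 'value'}
`print('layers' in backup['model'])` → prints True
`print(backup['model']['layers'])` → prints [49, 371, 329]
`print('new_key' in backup)` → prints False

Answer:
True
[49, 371, 329]
False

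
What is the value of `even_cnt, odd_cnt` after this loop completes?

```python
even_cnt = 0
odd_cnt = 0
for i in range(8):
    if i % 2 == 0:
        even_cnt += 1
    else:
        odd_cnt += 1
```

Count evens and odds in range(8)
`even_cnt, odd_cnt` takes the values: (0, 0) → (1, 0) → (1, 1) → (2, 1) → (2, 2) → (3, 2) → (3, 3) → (4, 3) → (4, 4)

Answer: 4, 4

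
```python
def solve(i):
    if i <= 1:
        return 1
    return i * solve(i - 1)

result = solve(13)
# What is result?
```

solve(13) = 13 * 12 * 11 * 10 * 9 * 8 * 7 * 6 * 5 * 4 * 3 * 2 * 1 = 6227020800

Answer: 6227020800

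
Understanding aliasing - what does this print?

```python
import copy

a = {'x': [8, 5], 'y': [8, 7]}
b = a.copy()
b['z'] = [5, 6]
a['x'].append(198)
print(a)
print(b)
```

Key concept: shallow copy of dict with mutable values.
Step by step:
`a = {'x': [8, 5], 'y': [8, 7]}` → a = {'x': [8, 5], 'y': [8, 7]}
`b = a.copy()` → b = {'x': [8, 5], 'y': [8, 7]}
`b['z'] = [5, 6]` → b = {'x': [8, 5], 'y': [8, 7], 'z': [5, 6]}
`a['x'].append(198)` → a = {'x': [8, 5, 198], 'y': [8, 7]}; b = {'x': [8, 5, 198], 'y': [8, 7], 'z': [5, 6]}
`print(a)` → prints {'x': [8, 5, 198], 'y': [8, 7]}
`print(b)` → prints {'x': [8, 5, 198], 'y': [8, 7], 'z': [5, 6]}

Answer:
{'x': [8, 5, 198], 'y': [8, 7]}
{'x': [8, 5, 198], 'y': [8, 7], 'z': [5, 6]}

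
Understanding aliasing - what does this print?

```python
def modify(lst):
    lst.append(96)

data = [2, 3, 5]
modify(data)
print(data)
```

Key concept: function modifies passed list.
Step by step:
`data = [2, 3, 5]` → data = [2, 3, 5]
`modify(data)` → data = [2, 3, 5, 96]
`print(data)` → prints [2, 3, 5, 96]

Answer: [2, 3, 5, 96]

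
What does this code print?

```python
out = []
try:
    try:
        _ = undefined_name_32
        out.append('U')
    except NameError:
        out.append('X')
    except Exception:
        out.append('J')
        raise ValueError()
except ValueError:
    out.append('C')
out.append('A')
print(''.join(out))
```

Execution trace: 'X' (inner except NameError) → 'A' (after the try/except). Output: XA

Answer: XA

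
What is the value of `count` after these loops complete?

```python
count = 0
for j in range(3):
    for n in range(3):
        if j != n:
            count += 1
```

3² - 3 (exclude diagonal)
`count` takes the values: 0 → 1 → 2 → 3 → 4 → 5 → 6

Answer: 6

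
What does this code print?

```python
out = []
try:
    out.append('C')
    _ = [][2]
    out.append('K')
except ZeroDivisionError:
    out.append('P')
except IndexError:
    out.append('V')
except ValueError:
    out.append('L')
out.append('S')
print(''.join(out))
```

Execution trace: 'C' (try body) → 'V' (except IndexError) → 'S' (after the try/except). Output: CVS

Answer: CVS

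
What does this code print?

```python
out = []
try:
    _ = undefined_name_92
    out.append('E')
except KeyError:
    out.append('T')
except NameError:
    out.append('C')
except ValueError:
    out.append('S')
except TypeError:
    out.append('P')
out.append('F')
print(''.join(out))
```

Execution trace: 'C' (except NameError) → 'F' (after the try/except). Output: CF

Answer: CF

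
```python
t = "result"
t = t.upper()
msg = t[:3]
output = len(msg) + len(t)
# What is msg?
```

Trace:
`t = "result"` → t = 'result'
`t = t.upper()` → t = 'RESULT'
`msg = t[:3]` → msg = 'RES'
`output = len(msg) + len(t)` → output = 9
So msg = 'RES'

Answer: 'RES'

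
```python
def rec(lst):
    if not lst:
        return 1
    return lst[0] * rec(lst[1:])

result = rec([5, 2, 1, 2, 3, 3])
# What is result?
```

Product over [5, 2, 1, 2, 3, 3] = 5 * 2 * 1 * 2 * 3 * 3 = 180

Answer: 180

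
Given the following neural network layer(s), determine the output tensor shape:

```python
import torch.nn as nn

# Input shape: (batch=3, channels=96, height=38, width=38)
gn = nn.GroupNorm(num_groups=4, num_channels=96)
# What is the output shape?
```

Input: (3, 96, 38, 38) -> Output: (3, 96, 38, 38)

Answer: (3, 96, 38, 38)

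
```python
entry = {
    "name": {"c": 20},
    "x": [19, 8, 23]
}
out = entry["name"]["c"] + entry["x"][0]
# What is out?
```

Trace:
`entry = { ...` → entry = {'name': {'c': 20}, 'x': [19, 8, 23]}
`out = entry["name"]["c"] + entry["x"][0]` → out = 39
So out = 39

Answer: 39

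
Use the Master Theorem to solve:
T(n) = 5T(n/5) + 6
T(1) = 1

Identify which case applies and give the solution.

a=5, b=5, f(n)=6. log_5(5) = 1. Since c=0 < 1, Case 1 applies: T(n) = Θ(n^log_b(a)) = O(n).

Answer: O(n) - Case 1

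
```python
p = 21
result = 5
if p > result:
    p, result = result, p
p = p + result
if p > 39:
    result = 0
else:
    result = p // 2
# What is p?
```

Trace:
`p = 21` → p = 21
`result = 5` → result = 5
`if p > result: ...` → p > result is True → p = 5; result = 21
`p = p + result` → p = 26
`if p > 39: ...` → p > 39 is False, take else branch → result = 13
So p = 26

Answer: 26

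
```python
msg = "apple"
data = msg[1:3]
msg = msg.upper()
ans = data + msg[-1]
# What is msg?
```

Trace:
`msg = "apple"` → msg = 'apple'
`data = msg[1:3]` → data = 'pp'
`msg = msg.upper()` → msg = 'APPLE'
`ans = data + msg[-1]` → ans = 'ppE'
So msg = 'APPLE'

Answer: 'APPLE'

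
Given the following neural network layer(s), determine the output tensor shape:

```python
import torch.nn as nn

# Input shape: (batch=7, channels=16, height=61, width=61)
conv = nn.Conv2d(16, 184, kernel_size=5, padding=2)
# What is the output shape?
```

Input: (7, 16, 61, 61) -> Output: (7, 184, 61, 61)

Answer: (7, 184, 61, 61)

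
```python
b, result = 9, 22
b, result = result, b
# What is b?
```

Trace:
`b, result = 9, 22` → b = 9; result = 22
`b, result = result, b` → b = 22; result = 9
So b = 22

Answer: 22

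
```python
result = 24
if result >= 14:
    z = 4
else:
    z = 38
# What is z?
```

Trace:
`result = 24` → result = 24
`if result >= 14: ...` → result >= 14 is True → z = 4
So z = 4

Answer: 4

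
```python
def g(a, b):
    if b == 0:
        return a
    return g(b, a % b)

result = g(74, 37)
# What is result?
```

g(74, 37) -> g(37, 0) -> 37

Answer: 37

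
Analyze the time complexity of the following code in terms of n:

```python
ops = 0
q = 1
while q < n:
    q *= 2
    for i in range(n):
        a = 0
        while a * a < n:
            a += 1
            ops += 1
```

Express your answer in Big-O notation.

Each loop level contributes: log n × n × √n. Multiplying the contributions gives O(n√n log n).

Answer: O(n√n log n)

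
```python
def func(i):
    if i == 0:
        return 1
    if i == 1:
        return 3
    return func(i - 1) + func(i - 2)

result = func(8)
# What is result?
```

Build up from base cases: func(0)=1, func(1)=3, func(2)=4, func(3)=7, func(4)=11, func(5)=18, func(6)=29, ..., func(8)=76

Answer: 76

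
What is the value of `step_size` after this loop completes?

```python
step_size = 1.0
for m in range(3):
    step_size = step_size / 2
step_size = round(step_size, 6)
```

Halving LR 3 times: 1 / 2^3
`step_size` takes the values: 1.0 → 0.5 → 0.25 → 0.125

Answer: 0.125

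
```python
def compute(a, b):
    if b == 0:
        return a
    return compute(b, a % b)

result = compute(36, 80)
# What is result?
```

compute(36, 80) -> compute(80, 36) -> compute(36, 8) -> compute(8, 4) -> compute(4, 0) -> 4

Answer: 4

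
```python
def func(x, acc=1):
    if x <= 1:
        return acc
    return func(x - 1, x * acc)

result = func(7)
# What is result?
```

Accumulator trace (n, acc): (7, 1) -> (6, 7) -> (5, 42) -> (4, 210) -> (3, 840) -> (2, 2520) -> (1, 5040) -> return 5040

Answer: 5040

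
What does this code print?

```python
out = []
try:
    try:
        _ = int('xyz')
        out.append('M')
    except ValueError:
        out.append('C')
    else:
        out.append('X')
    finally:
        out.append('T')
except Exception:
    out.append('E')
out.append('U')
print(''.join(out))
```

Execution trace: 'C' (inner except ValueError) → 'T' (inner finally) → 'U' (after the try/except). Output: CTU

Answer: CTU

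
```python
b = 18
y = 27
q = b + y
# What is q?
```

Trace:
`b = 18` → b = 18
`y = 27` → y = 27
`q = b + y` → q = 45
So q = 45

Answer: 45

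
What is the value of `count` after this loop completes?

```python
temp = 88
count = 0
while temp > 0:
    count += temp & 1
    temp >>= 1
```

Count set bits in 88 (binary: 0b1011000)
`count` takes the values: 0 → 1 → 2 → 3

Answer: 3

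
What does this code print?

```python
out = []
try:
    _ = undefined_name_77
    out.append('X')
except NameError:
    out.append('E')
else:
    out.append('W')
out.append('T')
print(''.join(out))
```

Execution trace: 'E' (except NameError) → 'T' (after the try/except). Output: ET

Answer: ET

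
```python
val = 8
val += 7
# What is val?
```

Trace:
`val = 8` → val = 8
`val += 7` → val = 15
So val = 15

Answer: 15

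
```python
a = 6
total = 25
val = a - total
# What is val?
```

Trace:
`a = 6` → a = 6
`total = 25` → total = 25
`val = a - total` → val = -19
So val = -19

Answer: -19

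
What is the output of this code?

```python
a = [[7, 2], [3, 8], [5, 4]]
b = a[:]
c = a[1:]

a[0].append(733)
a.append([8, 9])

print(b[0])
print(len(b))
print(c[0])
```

Key concept: slice with nested mutation.
Step by step:
`a = [[7, 2], [3, 8], [5, 4]]` → a = [[7, 2], [3, 8], [5, 4]]
`b = a[:]` → b = [[7, 2], [3, 8], [5, 4]]
`c = a[1:]` → c = [[3, 8], [5, 4]]
`a[0].append(733)` → a = [[7, 2, 733], [3, 8], [5, 4]]; b = [[7, 2, 733], [3, 8], [5, 4]]
`a.append([8, 9])` → a = [[7, 2, 733], [3, 8], [5, 4], [8, 9]]
`print(b[0])` → prints [7, 2, 733]
`print(len(b))` → prints 3
`print(c[0])` → prints [3, 8]

Answer:
[7, 2, 733]
3
[3, 8]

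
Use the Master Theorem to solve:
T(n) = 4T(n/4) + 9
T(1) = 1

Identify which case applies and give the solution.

a=4, b=4, f(n)=9. log_4(4) = 1. Since c=0 < 1, Case 1 applies: T(n) = Θ(n^log_b(a)) = O(n).

Answer: O(n) - Case 1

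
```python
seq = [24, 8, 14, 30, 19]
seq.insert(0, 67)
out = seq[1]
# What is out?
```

Trace:
`seq = [24, 8, 14, 30, 19]` → seq = [24, 8, 14, 30, 19]
`seq.insert(0, 67)` → seq = [67, 24, 8, 14, 30, 19]
`out = seq[1]` → out = 24
So out = 24

Answer: 24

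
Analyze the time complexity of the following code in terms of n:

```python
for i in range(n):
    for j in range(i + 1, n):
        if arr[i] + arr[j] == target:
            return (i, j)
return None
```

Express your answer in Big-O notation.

This is Two sum brute force. Time complexity: O(n²).

Answer: O(n²)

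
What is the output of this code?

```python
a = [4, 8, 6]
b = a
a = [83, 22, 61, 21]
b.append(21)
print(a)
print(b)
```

Key concept: rebinding vs mutation: a is rebound to a new list, b still points at the original.
Step by step:
`a = [4, 8, 6]` → a = [4, 8, 6]
`b = a` → b = [4, 8, 6] (same object as a)
`a = [83, 22, 61, 21]` → a = [83, 22, 61, 21]
`b.append(21)` → b = [4, 8, 6, 21]
`print(a)` → prints [83, 22, 61, 21]
`print(b)` → prints [4, 8, 6, 21]

Answer:
[83, 22, 61, 21]
[4, 8, 6, 21]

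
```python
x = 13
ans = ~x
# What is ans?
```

Trace:
`x = 13` → x = 13
`ans = ~x` → ans = -14
So ans = -14

Answer: -14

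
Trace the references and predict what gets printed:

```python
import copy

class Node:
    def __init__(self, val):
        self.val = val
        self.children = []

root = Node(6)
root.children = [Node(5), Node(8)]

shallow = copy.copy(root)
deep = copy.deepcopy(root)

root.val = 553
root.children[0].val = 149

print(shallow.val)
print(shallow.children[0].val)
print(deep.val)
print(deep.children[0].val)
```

Key concept: deep copy with custom objects.
Step by step:
`root = Node(6)` → root = Node(val=6, children=[])
`root.children = [Node(5), Node(8)]` → root = Node(val=6, children=[Node(val=5, children=[]), Node(val=8, children=[])])
`shallow = copy.copy(root)` → shallow = Node(val=6, children=[Node(val=5, children=[]), Node(val=8, children=[])])
`deep = copy.deepcopy(root)` → deep = Node(val=6, children=[Node(val=5, children=[]), Node(val=8, children=[])])
`root.val = 553` → root = Node(val=553, children=[Node(val=5, children=[]), Node(val=8, children=[])])
`root.children[0].val = 149` → root = Node(val=553, children=[Node(val=149, children=[]), Node(val=8, children=[])]); shallow = Node(val=6, children=[Node(val=149, children=[]), Node(val=8, children=[])])
`print(shallow.val)` → prints 6
`print(shallow.children[0].val)` → prints 149
`print(deep.val)` → prints 6
`print(deep.children[0].val)` → prints 5

Answer:
6
149
6
5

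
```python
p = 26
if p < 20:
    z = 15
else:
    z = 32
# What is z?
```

Trace:
`p = 26` → p = 26
`if p < 20: ...` → p < 20 is False, take else branch → z = 32
So z = 32

Answer: 32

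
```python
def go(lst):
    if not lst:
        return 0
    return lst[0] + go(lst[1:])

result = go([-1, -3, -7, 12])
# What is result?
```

(-1) + (-3) + (-7) + 12 + 0 = 1

Answer: 1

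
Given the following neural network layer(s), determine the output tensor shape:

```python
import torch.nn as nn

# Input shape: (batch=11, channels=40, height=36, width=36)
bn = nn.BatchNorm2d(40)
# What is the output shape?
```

Input: (11, 40, 36, 36) -> Output: (11, 40, 36, 36)

Answer: (11, 40, 36, 36)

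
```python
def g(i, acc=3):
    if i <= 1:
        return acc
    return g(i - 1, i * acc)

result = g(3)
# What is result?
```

Accumulator trace (n, acc): (3, 3) -> (2, 9) -> (1, 18) -> return 18

Answer: 18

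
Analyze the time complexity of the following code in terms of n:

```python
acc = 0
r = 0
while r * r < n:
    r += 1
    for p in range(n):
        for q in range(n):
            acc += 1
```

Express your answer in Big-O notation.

Each loop level contributes: √n × n × n. Multiplying the contributions gives O(n^2√n).

Answer: O(n^2√n)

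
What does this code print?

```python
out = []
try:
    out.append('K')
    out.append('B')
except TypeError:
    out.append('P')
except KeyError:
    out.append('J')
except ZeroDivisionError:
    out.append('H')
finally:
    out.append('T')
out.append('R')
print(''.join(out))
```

Execution trace: 'K' (try body) → 'B' (try body, no exception) → 'T' (finally) → 'R' (after the try/except). Output: KBTR

Answer: KBTR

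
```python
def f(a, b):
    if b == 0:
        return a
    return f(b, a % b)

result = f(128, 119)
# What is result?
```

f(128, 119) -> f(119, 9) -> f(9, 2) -> f(2, 1) -> f(1, 0) -> 1

Answer: 1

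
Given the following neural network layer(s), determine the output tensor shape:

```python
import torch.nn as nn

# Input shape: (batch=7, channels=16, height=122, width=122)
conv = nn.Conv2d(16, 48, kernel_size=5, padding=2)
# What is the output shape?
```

Input: (7, 16, 122, 122) -> Output: (7, 48, 122, 122)

Answer: (7, 48, 122, 122)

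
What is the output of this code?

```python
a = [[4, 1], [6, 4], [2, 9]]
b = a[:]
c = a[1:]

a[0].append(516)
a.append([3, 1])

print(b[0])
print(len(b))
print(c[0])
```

Key concept: slice with nested mutation.
Step by step:
`a = [[4, 1], [6, 4], [2, 9]]` → a = [[4, 1], [6, 4], [2, 9]]
`b = a[:]` → b = [[4, 1], [6, 4], [2, 9]]
`c = a[1:]` → c = [[6, 4], [2, 9]]
`a[0].append(516)` → a = [[4, 1, 516], [6, 4], [2, 9]]; b = [[4, 1, 516], [6, 4], [2, 9]]
`a.append([3, 1])` → a = [[4, 1, 516], [6, 4], [2, 9], [3, 1]]
`print(b[0])` → prints [4, 1, 516]
`print(len(b))` → prints 3
`print(c[0])` → prints [6, 4]

Answer:
[4, 1, 516]
3
[6, 4]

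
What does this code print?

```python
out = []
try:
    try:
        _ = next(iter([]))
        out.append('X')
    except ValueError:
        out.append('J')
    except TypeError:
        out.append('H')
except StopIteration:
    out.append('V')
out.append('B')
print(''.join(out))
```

Execution trace: 'V' (outer except StopIteration) → 'B' (after the try/except). Output: VB

Answer: VB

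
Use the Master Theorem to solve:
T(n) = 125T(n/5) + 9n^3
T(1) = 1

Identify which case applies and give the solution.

a=125, b=5, f(n)=9n^3. log_5(125) = 3. Since c=3 = 3, Case 2 applies: T(n) = Θ(n^log_b(a) · log n) = O(n^3 log n).

Answer: O(n^3 log n) - Case 2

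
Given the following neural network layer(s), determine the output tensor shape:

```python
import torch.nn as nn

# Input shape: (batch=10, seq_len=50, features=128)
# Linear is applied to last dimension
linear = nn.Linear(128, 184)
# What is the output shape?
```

Input: (10, 50, 128) -> Output: (10, 50, 184)

Answer: (10, 50, 184)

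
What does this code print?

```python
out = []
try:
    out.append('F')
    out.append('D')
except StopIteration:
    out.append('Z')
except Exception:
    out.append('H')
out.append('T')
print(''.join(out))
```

Execution trace: 'F' (try body) → 'D' (try body, no exception) → 'T' (after the try/except). Output: FDT

Answer: FDT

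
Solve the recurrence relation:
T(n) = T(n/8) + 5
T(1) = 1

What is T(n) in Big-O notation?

Each step divides n by 8 and adds 5. After log_8(n) steps we reach T(1)=1. So T(n) = 5·log_8(n) + 1 = O(log n).

Answer: O(log n)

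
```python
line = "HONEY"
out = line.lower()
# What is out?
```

Trace:
`line = "HONEY"` → line = 'HONEY'
`out = line.lower()` → out = 'honey'
So out = 'honey'

Answer: 'honey'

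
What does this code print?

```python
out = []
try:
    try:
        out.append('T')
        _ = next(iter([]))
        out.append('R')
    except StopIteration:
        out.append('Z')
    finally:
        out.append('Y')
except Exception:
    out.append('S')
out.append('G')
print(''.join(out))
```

Execution trace: 'T' (inner try body) → 'Z' (inner except StopIteration) → 'Y' (inner finally) → 'G' (after the try/except). Output: TZYG

Answer: TZYG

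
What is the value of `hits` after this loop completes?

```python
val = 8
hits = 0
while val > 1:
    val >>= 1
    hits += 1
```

Count right shifts until 1
`hits` takes the values: 0 → 1 → 2 → 3

Answer: 3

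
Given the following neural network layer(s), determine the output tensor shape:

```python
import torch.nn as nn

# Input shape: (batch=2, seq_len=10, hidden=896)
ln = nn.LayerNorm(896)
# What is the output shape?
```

Input: (2, 10, 896) -> Output: (2, 10, 896)

Answer: (2, 10, 896)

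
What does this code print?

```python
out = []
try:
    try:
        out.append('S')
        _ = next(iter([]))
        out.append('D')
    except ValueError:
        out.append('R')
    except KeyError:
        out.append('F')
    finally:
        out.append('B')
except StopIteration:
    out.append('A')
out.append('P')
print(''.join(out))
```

Execution trace: 'S' (inner try body) → 'B' (inner finally) → 'A' (outer except StopIteration) → 'P' (after the try/except). Output: SBAP

Answer: SBAP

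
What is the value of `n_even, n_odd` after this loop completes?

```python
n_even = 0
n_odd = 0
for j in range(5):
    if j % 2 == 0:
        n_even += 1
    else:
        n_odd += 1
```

Count evens and odds in range(5)
`n_even, n_odd` takes the values: (0, 0) → (1, 0) → (1, 1) → (2, 1) → (2, 2) → (3, 2)

Answer: 3, 2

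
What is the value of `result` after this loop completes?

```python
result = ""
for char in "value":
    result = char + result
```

Reverse 'value'
`result` takes the values: "" → "v" → "av" → "lav" → "ulav" → "eulav"

Answer: "eulav"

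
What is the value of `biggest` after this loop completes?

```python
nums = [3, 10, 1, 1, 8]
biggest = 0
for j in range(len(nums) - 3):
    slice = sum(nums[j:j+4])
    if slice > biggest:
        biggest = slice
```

Max sum of 4-element window in [3, 10, 1, 1, 8]
`biggest` takes the values: 0 → 15 → 20

Answer: 20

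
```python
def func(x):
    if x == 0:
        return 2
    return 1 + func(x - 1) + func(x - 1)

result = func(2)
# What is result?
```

func(x) = 1 + 2·func(x-1), func(0)=2. Closed form: (2+1)·2^2 - 1 = 11.

Answer: 11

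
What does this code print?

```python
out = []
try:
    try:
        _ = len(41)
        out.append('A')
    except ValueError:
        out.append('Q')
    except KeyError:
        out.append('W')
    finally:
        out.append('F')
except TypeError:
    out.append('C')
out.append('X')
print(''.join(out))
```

Execution trace: 'F' (finally) → 'C' (outer except TypeError) → 'X' (after the try/except). Output: FCX

Answer: FCX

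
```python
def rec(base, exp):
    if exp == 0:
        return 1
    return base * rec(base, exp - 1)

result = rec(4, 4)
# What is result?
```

rec(4, 4) = 4 * 4 * 4 * 4 = 256

Answer: 256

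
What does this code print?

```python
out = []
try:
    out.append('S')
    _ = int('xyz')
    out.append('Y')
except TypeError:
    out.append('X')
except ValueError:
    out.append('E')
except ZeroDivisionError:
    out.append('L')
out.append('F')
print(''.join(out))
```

Execution trace: 'S' (try body) → 'E' (except ValueError) → 'F' (after the try/except). Output: SEF

Answer: SEF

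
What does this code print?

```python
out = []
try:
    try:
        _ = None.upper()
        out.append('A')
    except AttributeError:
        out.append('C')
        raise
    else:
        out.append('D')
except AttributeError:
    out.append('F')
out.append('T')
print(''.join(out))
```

Execution trace: 'C' (inner except AttributeError) → 'F' (outer except AttributeError) → 'T' (after the try/except). Output: CFT

Answer: CFT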